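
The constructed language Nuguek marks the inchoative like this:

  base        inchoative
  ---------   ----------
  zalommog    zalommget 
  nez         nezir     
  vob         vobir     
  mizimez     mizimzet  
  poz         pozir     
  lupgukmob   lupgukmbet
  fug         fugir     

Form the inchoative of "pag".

zalommog and fug both end in -g yet inflect differently (zalommget, fugir), so the final letter is not what conditions the rule; the number of vowels is.
"pag" has 1 vowel. The stems with 1 vowel (fug → fugir, nez → nezir, vob → vobir) add -ir.
So pag → pagir.

pagir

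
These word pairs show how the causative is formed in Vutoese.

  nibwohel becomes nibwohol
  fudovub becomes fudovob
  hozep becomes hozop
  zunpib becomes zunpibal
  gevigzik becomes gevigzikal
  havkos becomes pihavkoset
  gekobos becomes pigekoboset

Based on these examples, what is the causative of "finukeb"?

fudovub and zunpib both end in -b yet inflect differently (fudovob, zunpibal), so the final letter is not what conditions the rule; the last vowel is.
"finukeb" has last vowel 'e'. The stems whose last vowel is 'e' (nibwohel → nibwohol, hozep → hozop) change the last vowel to 'o'.
The other patterns: stems whose last vowel is 'i' add -al; stems whose last vowel is 'o' add pi- … -et around the stem.
So finukeb → finukob.

finukob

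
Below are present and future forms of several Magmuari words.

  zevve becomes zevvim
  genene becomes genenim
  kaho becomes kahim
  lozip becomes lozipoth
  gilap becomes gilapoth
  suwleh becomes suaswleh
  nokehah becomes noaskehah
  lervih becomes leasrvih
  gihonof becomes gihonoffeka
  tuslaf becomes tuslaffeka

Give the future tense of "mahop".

mahopoth

zevve and suwleh both have last vowel 'e' yet inflect differently (zevvim, suaswleh), so the last vowel is not what conditions the rule; the final letter is.
"mahop" ends in -p. The stems ending in -p (lozip → lozipoth, gilap → gilapoth) add -oth.
So mahop → mahopoth.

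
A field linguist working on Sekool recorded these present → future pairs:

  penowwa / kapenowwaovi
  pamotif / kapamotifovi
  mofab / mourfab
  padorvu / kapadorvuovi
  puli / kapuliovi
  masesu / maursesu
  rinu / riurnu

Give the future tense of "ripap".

"ripap" begins with r-. The one such stem in the data (rinu → riurnu) inserts -ur- after the first vowel (as do mofab, masesu), so the same rule applies.
The other pattern: stems beginning with p- add ka- … -ovi around the stem.
So ripap → riurpap.

riurpap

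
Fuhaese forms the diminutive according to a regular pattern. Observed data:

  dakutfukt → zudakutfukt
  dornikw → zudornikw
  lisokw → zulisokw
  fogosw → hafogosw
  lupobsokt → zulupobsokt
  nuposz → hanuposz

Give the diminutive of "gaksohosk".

fogosw and dornikw both end in -w yet inflect differently (hafogosw, zudornikw), so the final letter is not what conditions the rule; the second-to-last letter is.
"gaksohosk" has second-to-last letter 's'. The stems whose second-to-last letter is 's' (nuposz → hanuposz, fogosw → hafogosw) add the prefix ha-.
So gaksohosk → hagaksohosk.

hagaksohosk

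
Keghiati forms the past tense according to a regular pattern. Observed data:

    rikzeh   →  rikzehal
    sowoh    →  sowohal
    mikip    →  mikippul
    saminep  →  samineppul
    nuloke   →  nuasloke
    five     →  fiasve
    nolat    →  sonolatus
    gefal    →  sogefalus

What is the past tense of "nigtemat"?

rikzeh and saminep both have last vowel 'e' yet inflect differently (rikzehal, samineppul), so the last vowel is not what conditions the rule; the final letter is.
"nigtemat" ends in -t. The one such stem in the data (nolat → sonolatus) adds so- … -us around the stem, so the same rule applies.
So nigtemat → sonigtematus.

sonigtematus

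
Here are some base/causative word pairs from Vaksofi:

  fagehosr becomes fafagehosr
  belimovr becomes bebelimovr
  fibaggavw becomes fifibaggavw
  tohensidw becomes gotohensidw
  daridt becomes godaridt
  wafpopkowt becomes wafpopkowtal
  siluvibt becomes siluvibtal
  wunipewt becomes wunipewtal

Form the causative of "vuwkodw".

govuwkodw

fibaggavw and tohensidw both end in -w yet inflect differently (fifibaggavw, gotohensidw), so the final letter is not what conditions the rule; the second-to-last letter is.
"vuwkodw" has second-to-last letter 'd'. The stems whose second-to-last letter is 'd' (tohensidw → gotohensidw, daridt → godaridt) add the prefix go-.
The other patterns: stems whose second-to-last letter is 's' or 'v' repeat the first consonant+vowel as a prefix; stems whose second-to-last letter is 'b' or 'w' add -al.
So vuwkodw → govuwkodw.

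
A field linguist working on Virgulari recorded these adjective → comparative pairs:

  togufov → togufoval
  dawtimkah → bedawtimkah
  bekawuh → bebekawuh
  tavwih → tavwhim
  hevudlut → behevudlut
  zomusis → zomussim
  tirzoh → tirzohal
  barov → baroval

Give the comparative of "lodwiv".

lodwvim

tirzoh and tavwih both end in -h yet inflect differently (tirzohal, tavwhim), so the final letter is not what conditions the rule; the last vowel is.
"lodwiv" has last vowel 'i'. The stems whose last vowel is 'i' (zomusis → zomussim, tavwih → tavwhim) delete the last vowel and add -im.
The other patterns: stems whose last vowel is 'o' add -al; stems whose last vowel is 'a' or 'u' add the prefix be-.
So lodwiv → lodwvim.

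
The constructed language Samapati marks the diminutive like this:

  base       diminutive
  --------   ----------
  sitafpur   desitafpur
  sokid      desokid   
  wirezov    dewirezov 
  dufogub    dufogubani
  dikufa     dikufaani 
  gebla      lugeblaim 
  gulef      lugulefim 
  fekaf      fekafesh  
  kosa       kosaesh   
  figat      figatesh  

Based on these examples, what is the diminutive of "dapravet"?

dapravetani

dikufa and gebla both end in -a yet inflect differently (dikufaani, lugeblaim), so the final letter is not what conditions the rule; the first letter is.
"dapravet" begins with d-. The stems beginning with d- (dufogub → dufogubani, dikufa → dikufaani) add -ani.
The other patterns: stems beginning with s- or w- add the prefix de-; stems beginning with g- add lu- … -im around the stem; stems beginning with f- or k- add -esh.
So dapravet → dapravetani.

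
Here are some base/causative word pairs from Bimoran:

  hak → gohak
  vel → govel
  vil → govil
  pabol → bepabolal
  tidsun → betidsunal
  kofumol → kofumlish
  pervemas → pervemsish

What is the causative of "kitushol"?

kitushlish

vel and pabol both end in -l yet inflect differently (govel, bepabolal), so the final letter is not what conditions the rule; the number of vowels is.
"kitushol" has 3 vowels. The stems with 3 vowels (kofumol → kofumlish, pervemas → pervemsish) delete the last vowel and add -ish.
So kitushol → kitushlish.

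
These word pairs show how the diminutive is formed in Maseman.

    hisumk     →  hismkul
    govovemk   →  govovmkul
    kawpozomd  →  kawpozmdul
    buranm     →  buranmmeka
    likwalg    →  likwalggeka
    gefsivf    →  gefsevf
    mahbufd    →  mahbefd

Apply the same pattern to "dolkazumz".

dolkazmzul

kawpozomd and mahbufd both end in -d yet inflect differently (kawpozmdul, mahbefd), so the final letter is not what conditions the rule; the second-to-last letter is.
"dolkazumz" has second-to-last letter 'm'. The stems whose second-to-last letter is 'm' (hisumk → hismkul, govovemk → govovmkul, kawpozomd → kawpozmdul) delete the last vowel and add -ul.
The other patterns: stems whose second-to-last letter is 'l' or 'n' double the final consonant and add -eka; stems whose second-to-last letter is 'f' or 'v' change the last vowel to 'e'.
So dolkazumz → dolkazmzul.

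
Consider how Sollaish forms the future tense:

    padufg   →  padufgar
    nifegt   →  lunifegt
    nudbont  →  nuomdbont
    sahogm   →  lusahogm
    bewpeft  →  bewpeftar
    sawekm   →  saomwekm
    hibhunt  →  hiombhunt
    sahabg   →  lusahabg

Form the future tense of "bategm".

bewpeft and hibhunt both end in -t yet inflect differently (bewpeftar, hiombhunt), so the final letter is not what conditions the rule; the second-to-last letter is.
"bategm" has second-to-last letter 'g'. The stems whose second-to-last letter is 'g' (nifegt → lunifegt, sahogm → lusahogm) add the prefix lu-.
So bategm → lubategm.

lubategm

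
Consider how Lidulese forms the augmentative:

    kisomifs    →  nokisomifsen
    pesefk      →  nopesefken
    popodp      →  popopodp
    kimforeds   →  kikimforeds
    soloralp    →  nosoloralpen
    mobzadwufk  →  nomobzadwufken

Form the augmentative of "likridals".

"likridals" has second-to-last letter 'l'. The one such stem in the data (soloralp → nosoloralpen) adds no- … -en around the stem, so the same rule applies.
So likridals → nolikridalsen.

nolikridalsen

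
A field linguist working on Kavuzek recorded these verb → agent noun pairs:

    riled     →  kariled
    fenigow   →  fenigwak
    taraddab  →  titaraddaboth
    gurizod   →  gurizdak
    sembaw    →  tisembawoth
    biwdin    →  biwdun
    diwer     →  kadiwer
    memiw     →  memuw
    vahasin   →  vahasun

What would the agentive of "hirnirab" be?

sembaw and fenigow both end in -w yet inflect differently (tisembawoth, fenigwak), so the final letter is not what conditions the rule; the last vowel is.
"hirnirab" has last vowel 'a'. The stems whose last vowel is 'a' (taraddab → titaraddaboth, sembaw → tisembawoth) add ti- … -oth around the stem.
So hirnirab → tihirniraboth.

tihirniraboth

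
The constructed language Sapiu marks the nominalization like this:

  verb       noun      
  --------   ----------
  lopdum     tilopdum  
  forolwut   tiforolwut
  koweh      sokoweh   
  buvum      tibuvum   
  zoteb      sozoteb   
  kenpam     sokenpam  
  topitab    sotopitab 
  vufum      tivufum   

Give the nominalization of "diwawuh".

buvum and kenpam both end in -m yet inflect differently (tibuvum, sokenpam), so the final letter is not what conditions the rule; the last vowel is.
"diwawuh" has last vowel 'u'. The stems whose last vowel is 'u' (buvum → tibuvum, forolwut → tiforolwut, vufum → tivufum) add the prefix ti-.
So diwawuh → tidiwawuh.

tidiwawuh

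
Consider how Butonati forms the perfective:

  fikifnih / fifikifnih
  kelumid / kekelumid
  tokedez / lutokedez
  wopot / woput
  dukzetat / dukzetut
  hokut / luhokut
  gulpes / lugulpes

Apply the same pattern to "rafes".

hokut and dukzetat both end in -t yet inflect differently (luhokut, dukzetut), so the final letter is not what conditions the rule; the last vowel is.
"rafes" has last vowel 'e'. The stems whose last vowel is 'e' (gulpes → lugulpes, tokedez → lutokedez) add the prefix lu-.
The other patterns: stems whose last vowel is 'i' repeat the first consonant+vowel as a prefix; stems whose last vowel is 'a' or 'o' change the last vowel to 'u'.
So rafes → lurafes.

lurafes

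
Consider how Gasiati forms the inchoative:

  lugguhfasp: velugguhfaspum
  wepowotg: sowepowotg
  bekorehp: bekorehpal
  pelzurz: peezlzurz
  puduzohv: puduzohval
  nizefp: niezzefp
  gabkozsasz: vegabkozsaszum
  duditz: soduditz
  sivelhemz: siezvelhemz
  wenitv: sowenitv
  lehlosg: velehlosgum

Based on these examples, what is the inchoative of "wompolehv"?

wompolehval

"wompolehv" has second-to-last letter 'h'. The stems whose second-to-last letter is 'h' (bekorehp → bekorehpal, puduzohv → puduzohval) add -al.
So wompolehv → wompolehval.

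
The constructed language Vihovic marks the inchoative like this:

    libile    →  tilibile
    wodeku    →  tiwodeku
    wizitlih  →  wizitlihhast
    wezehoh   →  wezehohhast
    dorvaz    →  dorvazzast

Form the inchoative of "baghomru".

tibaghomru

wodeku and wizitlih both begin with w- yet inflect differently (tiwodeku, wizitlihhast), so the first letter is not what conditions the rule; whether the stem ends in a vowel or a consonant is.
"baghomru" ends in a vowel. The stems ending in a vowel (libile → tilibile, wodeku → tiwodeku) add the prefix ti-.
The other pattern: stems ending in a consonant double the final consonant and add -ast.
So baghomru → tibaghomru.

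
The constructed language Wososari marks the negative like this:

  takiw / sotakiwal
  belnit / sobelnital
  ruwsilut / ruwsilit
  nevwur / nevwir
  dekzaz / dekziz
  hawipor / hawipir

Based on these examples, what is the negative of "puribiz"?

"puribiz" has last vowel 'i'. The stems whose last vowel is 'i' (takiw → sotakiwal, belnit → sobelnital) add so- … -al around the stem.
So puribiz → sopuribizal.

sopuribizal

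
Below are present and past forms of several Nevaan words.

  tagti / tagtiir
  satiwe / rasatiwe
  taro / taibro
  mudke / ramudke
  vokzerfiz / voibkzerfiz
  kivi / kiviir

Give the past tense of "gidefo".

giibdefo

"gidefo" ends in -o. The one such stem in the data (taro → taibro) inserts -ib- after the first vowel (as does vokzerfiz), so the same rule applies.
So gidefo → giibdefo.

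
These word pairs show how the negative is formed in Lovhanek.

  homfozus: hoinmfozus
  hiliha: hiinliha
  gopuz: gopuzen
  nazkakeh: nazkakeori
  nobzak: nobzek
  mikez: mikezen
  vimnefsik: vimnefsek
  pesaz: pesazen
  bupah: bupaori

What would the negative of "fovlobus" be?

foinvlobus

bupah and nobzak both have last vowel 'a' yet inflect differently (bupaori, nobzek), so the last vowel is not what conditions the rule; the final letter is.
"fovlobus" ends in -s. The one such stem in the data (homfozus → hoinmfozus) inserts -in- after the first vowel (as does hiliha), so the same rule applies.
The other patterns: stems ending in -h drop the final letter and add -ori; stems ending in -k change the last vowel to 'e'; stems ending in -z add -en.
So fovlobus → foinvlobus.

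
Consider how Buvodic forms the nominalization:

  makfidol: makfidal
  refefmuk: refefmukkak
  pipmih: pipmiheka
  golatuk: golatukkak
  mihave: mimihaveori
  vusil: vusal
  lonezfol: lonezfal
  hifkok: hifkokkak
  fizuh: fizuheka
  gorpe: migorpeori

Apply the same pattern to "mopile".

lonezfol and hifkok both have last vowel 'o' yet inflect differently (lonezfal, hifkokkak), so the last vowel is not what conditions the rule; the final letter is.
"mopile" ends in -e. The stems ending in -e (mihave → mimihaveori, gorpe → migorpeori) add mi- … -ori around the stem.
The other patterns: stems ending in -l change the last vowel to 'a'; stems ending in -k double the final consonant and add -ak; stems ending in -h add -eka.
So mopile → mimopileori.

mimopileori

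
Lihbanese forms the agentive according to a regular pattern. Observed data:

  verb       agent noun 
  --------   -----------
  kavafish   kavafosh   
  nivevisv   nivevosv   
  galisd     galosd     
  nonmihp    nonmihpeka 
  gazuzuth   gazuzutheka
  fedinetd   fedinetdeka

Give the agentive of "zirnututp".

zirnututpeka

kavafish and gazuzuth both end in -h yet inflect differently (kavafosh, gazuzutheka), so the final letter is not what conditions the rule; the second-to-last letter is.
"zirnututp" has second-to-last letter 't'. The stems whose second-to-last letter is 't' (gazuzuth → gazuzutheka, fedinetd → fedinetdeka) add -eka.
So zirnututp → zirnututpeka.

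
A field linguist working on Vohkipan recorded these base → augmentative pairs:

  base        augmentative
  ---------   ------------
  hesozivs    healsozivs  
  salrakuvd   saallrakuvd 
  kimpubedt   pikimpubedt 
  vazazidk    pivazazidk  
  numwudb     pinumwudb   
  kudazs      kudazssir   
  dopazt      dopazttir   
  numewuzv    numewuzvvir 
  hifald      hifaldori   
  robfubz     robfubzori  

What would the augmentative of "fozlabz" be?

fozlabzori

"fozlabz" has second-to-last letter 'b'. The one such stem in the data (robfubz → robfubzori) adds -ori, so the same rule applies.
So fozlabz → fozlabzori.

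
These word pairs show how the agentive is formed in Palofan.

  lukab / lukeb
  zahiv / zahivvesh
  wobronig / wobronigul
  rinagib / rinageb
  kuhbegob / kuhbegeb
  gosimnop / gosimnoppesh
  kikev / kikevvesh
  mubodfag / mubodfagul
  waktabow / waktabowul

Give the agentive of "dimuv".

dimuvvesh

zahiv and rinagib both have last vowel 'i' yet inflect differently (zahivvesh, rinageb), so the last vowel is not what conditions the rule; the final letter is.
"dimuv" ends in -v. The stems ending in -v (kikev → kikevvesh, zahiv → zahivvesh) double the final consonant and add -esh.
The other patterns: stems ending in -b change the last vowel to 'e'; stems ending in -g or -w add -ul.
So dimuv → dimuvvesh.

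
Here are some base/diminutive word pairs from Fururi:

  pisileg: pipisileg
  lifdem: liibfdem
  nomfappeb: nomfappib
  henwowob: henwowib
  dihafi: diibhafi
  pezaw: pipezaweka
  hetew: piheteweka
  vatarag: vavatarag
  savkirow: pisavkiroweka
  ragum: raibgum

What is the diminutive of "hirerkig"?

hihirerkig

"hirerkig" ends in -g. The stems ending in -g (pisileg → pipisileg, vatarag → vavatarag) repeat the first consonant+vowel as a prefix.
The other patterns: stems ending in -b change the last vowel to 'i'; stems ending in -w add pi- … -eka around the stem; stems ending in -i or -m insert -ib- after the first vowel.
So hirerkig → hihirerkig.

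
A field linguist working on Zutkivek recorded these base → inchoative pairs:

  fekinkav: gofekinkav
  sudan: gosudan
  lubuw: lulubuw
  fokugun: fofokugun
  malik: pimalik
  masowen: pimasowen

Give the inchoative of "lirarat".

"lirarat" has last vowel 'a'. The stems whose last vowel is 'a' (fekinkav → gofekinkav, sudan → gosudan) add the prefix go-.
So lirarat → golirarat.

golirarat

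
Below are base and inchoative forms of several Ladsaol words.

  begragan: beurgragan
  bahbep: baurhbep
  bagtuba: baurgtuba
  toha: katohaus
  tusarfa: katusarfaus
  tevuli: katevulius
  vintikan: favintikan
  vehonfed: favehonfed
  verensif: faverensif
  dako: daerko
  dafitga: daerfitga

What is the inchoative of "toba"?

katobaus

bagtuba and toha both end in -a yet inflect differently (baurgtuba, katohaus), so the final letter is not what conditions the rule; the first letter is.
"toba" begins with t-. The stems beginning with t- (toha → katohaus, tusarfa → katusarfaus, tevuli → katevulius) add ka- … -us around the stem.
The other patterns: stems beginning with b- insert -ur- after the first vowel; stems beginning with v- add the prefix fa-; stems beginning with d- insert -er- after the first vowel.
So toba → katobaus.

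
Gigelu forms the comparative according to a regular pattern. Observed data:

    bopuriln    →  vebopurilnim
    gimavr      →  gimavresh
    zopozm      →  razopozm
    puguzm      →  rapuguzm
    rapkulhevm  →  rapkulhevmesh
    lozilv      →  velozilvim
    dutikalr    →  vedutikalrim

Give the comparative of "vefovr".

dutikalr and gimavr both end in -r yet inflect differently (vedutikalrim, gimavresh), so the final letter is not what conditions the rule; the second-to-last letter is.
"vefovr" has second-to-last letter 'v'. The stems whose second-to-last letter is 'v' (rapkulhevm → rapkulhevmesh, gimavr → gimavresh) add -esh.
So vefovr → vefovresh.

vefovresh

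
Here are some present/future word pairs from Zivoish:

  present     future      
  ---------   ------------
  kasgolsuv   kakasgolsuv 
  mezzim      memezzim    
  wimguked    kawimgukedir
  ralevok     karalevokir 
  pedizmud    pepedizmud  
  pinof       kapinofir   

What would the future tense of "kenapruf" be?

kekenapruf

"kenapruf" has last vowel 'u'. The stems whose last vowel is 'u' (pedizmud → pepedizmud, kasgolsuv → kakasgolsuv) repeat the first consonant+vowel as a prefix.
The other pattern: stems whose last vowel is 'e' or 'o' add ka- … -ir around the stem.
So kenapruf → kekenapruf.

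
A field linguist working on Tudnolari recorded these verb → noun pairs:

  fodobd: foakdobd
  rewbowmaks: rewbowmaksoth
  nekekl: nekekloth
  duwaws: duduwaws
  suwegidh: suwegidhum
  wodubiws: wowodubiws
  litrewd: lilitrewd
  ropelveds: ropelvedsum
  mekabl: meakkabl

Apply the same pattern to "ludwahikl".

"ludwahikl" has second-to-last letter 'k'. The stems whose second-to-last letter is 'k' (rewbowmaks → rewbowmaksoth, nekekl → nekekloth) add -oth.
The other patterns: stems whose second-to-last letter is 'b' insert -ak- after the first vowel; stems whose second-to-last letter is 'w' repeat the first consonant+vowel as a prefix; stems whose second-to-last letter is 'd' add -um.
So ludwahikl → ludwahikloth.

ludwahikloth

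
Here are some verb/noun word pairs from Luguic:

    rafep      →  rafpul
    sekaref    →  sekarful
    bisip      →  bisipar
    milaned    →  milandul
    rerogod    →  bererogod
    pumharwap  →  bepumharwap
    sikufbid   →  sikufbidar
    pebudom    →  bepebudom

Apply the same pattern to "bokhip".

bisip and rafep both end in -p yet inflect differently (bisipar, rafpul), so the final letter is not what conditions the rule; the last vowel is.
"bokhip" has last vowel 'i'. The stems whose last vowel is 'i' (bisip → bisipar, sikufbid → sikufbidar) add -ar.
The other patterns: stems whose last vowel is 'e' delete the last vowel and add -ul; stems whose last vowel is 'a' or 'o' add the prefix be-.
So bokhip → bokhipar.

bokhipar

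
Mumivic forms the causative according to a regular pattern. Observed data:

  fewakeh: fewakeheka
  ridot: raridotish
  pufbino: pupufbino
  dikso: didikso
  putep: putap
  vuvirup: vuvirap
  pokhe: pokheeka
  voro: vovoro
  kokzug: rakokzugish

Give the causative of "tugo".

ridot and dikso both have last vowel 'o' yet inflect differently (raridotish, didikso), so the last vowel is not what conditions the rule; the final letter is.
"tugo" ends in -o. The stems ending in -o (dikso → didikso, voro → vovoro, pufbino → pupufbino) repeat the first consonant+vowel as a prefix.
The other patterns: stems ending in -g or -t add ra- … -ish around the stem; stems ending in -p change the last vowel to 'a'; stems ending in -e or -h add -eka.
So tugo → tutugo.

tutugo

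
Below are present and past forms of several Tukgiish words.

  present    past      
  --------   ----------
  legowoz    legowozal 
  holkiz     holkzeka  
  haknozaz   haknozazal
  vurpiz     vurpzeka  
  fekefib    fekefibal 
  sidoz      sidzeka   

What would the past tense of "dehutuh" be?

holkiz and legowoz both end in -z yet inflect differently (holkzeka, legowozal), so the final letter is not what conditions the rule; the number of vowels is.
"dehutuh" has 3 vowels. The stems with 3 vowels (legowoz → legowozal, haknozaz → haknozazal, fekefib → fekefibal) add -al.
The other pattern: stems with 2 vowels delete the last vowel and add -eka.
So dehutuh → dehutuhal.

dehutuhal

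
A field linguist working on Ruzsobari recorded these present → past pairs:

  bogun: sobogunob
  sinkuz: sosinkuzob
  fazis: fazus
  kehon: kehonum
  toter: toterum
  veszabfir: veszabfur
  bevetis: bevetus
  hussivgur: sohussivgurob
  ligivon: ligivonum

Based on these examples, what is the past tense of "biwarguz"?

sobiwarguzob

hussivgur and veszabfir both end in -r yet inflect differently (sohussivgurob, veszabfur), so the final letter is not what conditions the rule; the last vowel is.
"biwarguz" has last vowel 'u'. The stems whose last vowel is 'u' (sinkuz → sosinkuzob, hussivgur → sohussivgurob, bogun → sobogunob) add so- … -ob around the stem.
The other patterns: stems whose last vowel is 'i' change the last vowel to 'u'; stems whose last vowel is 'e' or 'o' add -um.
So biwarguz → sobiwarguzob.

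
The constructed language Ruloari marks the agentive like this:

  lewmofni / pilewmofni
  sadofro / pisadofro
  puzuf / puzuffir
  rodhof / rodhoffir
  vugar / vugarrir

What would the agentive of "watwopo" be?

piwatwopo

"watwopo" ends in a vowel. The stems ending in a vowel (sadofro → pisadofro, lewmofni → pilewmofni) add the prefix pi-.
So watwopo → piwatwopo.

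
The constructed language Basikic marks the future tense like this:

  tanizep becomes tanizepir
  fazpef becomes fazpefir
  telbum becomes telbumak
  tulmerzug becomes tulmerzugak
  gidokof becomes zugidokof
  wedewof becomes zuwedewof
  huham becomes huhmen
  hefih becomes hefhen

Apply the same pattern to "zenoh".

zuzenoh

fazpef and gidokof both end in -f yet inflect differently (fazpefir, zugidokof), so the final letter is not what conditions the rule; the last vowel is.
"zenoh" has last vowel 'o'. The stems whose last vowel is 'o' (gidokof → zugidokof, wedewof → zuwedewof) add the prefix zu-.
The other patterns: stems whose last vowel is 'e' add -ir; stems whose last vowel is 'u' add -ak; stems whose last vowel is 'a' or 'i' delete the last vowel and add -en.
So zenoh → zuzenoh.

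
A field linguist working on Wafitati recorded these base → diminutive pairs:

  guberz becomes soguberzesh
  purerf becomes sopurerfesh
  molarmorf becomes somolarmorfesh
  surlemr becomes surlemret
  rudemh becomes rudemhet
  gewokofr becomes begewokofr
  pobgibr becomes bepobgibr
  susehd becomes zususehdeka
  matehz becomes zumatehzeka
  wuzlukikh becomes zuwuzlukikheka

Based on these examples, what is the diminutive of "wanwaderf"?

sowanwaderfesh

surlemr and gewokofr both end in -r yet inflect differently (surlemret, begewokofr), so the final letter is not what conditions the rule; the second-to-last letter is.
"wanwaderf" has second-to-last letter 'r'. The stems whose second-to-last letter is 'r' (guberz → soguberzesh, purerf → sopurerfesh, molarmorf → somolarmorfesh) add so- … -esh around the stem.
So wanwaderf → sowanwaderfesh.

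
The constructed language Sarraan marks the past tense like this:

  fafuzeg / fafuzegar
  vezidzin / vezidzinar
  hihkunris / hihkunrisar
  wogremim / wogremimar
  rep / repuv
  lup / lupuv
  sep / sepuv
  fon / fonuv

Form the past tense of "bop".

bopuv

vezidzin and fon both end in -n yet inflect differently (vezidzinar, fonuv), so the final letter is not what conditions the rule; the number of vowels is.
"bop" has 1 vowel. The stems with 1 vowel (rep → repuv, lup → lupuv, sep → sepuv) add -uv.
So bop → bopuv.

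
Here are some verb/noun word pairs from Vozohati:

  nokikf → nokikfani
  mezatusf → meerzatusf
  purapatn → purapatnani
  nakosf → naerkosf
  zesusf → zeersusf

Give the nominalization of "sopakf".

sopakfani

zesusf and nokikf both end in -f yet inflect differently (zeersusf, nokikfani), so the final letter is not what conditions the rule; the second-to-last letter is.
"sopakf" has second-to-last letter 'k'. The one such stem in the data (nokikf → nokikfani) adds -ani, so the same rule applies.
So sopakf → sopakfani.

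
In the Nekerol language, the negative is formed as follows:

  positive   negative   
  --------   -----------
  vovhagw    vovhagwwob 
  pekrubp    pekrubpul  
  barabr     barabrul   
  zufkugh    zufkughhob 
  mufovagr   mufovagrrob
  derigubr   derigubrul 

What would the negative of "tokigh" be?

tokighhob

barabr and mufovagr both end in -r yet inflect differently (barabrul, mufovagrrob), so the final letter is not what conditions the rule; the second-to-last letter is.
"tokigh" has second-to-last letter 'g'. The stems whose second-to-last letter is 'g' (vovhagw → vovhagwwob, zufkugh → zufkughhob, mufovagr → mufovagrrob) double the final consonant and add -ob.
The other pattern: stems whose second-to-last letter is 'b' add -ul.
So tokigh → tokighhob.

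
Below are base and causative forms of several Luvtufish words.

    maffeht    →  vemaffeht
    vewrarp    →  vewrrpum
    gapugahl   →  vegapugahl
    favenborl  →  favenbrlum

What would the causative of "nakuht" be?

favenborl and gapugahl both end in -l yet inflect differently (favenbrlum, vegapugahl), so the final letter is not what conditions the rule; the second-to-last letter is.
"nakuht" has second-to-last letter 'h'. The stems whose second-to-last letter is 'h' (gapugahl → vegapugahl, maffeht → vemaffeht) add the prefix ve-.
So nakuht → venakuht.

venakuht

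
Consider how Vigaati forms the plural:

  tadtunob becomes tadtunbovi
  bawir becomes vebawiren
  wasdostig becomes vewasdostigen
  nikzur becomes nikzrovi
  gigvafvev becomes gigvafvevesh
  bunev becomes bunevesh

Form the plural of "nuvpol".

bawir and nikzur both end in -r yet inflect differently (vebawiren, nikzrovi), so the final letter is not what conditions the rule; the last vowel is.
"nuvpol" has last vowel 'o'. The one such stem in the data (tadtunob → tadtunbovi) deletes the last vowel and adds -ovi (as does nikzur), so the same rule applies.
So nuvpol → nuvplovi.

nuvplovi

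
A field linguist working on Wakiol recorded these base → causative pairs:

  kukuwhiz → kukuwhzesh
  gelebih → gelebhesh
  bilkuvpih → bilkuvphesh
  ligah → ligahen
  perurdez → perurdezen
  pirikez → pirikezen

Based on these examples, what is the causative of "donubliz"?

donublzesh

gelebih and ligah both end in -h yet inflect differently (gelebhesh, ligahen), so the final letter is not what conditions the rule; the last vowel is.
"donubliz" has last vowel 'i'. The stems whose last vowel is 'i' (kukuwhiz → kukuwhzesh, gelebih → gelebhesh, bilkuvpih → bilkuvphesh) delete the last vowel and add -esh.
The other pattern: stems whose last vowel is 'a' or 'e' add -en.
So donubliz → donublzesh.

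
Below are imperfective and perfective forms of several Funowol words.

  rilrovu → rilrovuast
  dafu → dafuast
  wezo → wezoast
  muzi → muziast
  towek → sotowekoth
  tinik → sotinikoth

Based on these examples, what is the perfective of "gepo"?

"gepo" ends in a vowel. The stems ending in a vowel (rilrovu → rilrovuast, dafu → dafuast, wezo → wezoast) add -ast.
So gepo → gepoast.

gepoast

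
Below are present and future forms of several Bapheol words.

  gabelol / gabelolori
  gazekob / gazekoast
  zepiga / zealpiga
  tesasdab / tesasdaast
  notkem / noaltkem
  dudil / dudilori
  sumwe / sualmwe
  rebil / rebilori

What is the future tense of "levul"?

gabelol and gazekob both have last vowel 'o' yet inflect differently (gabelolori, gazekoast), so the last vowel is not what conditions the rule; the final letter is.
"levul" ends in -l. The stems ending in -l (dudil → dudilori, rebil → rebilori, gabelol → gabelolori) add -ori.
So levul → levulori.

levulori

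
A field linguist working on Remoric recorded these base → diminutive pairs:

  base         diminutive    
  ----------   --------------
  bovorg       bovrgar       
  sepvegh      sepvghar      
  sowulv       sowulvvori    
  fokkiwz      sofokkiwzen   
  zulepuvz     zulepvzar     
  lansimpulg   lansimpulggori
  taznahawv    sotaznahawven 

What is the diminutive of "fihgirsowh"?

sofihgirsowhen

taznahawv and sowulv both end in -v yet inflect differently (sotaznahawven, sowulvvori), so the final letter is not what conditions the rule; the second-to-last letter is.
"fihgirsowh" has second-to-last letter 'w'. The stems whose second-to-last letter is 'w' (fokkiwz → sofokkiwzen, taznahawv → sotaznahawven) add so- … -en around the stem.
So fihgirsowh → sofihgirsowhen.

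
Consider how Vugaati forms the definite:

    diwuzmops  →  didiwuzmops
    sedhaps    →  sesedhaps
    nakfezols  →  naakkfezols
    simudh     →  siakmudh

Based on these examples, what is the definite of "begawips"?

"begawips" has second-to-last letter 'p'. The stems whose second-to-last letter is 'p' (diwuzmops → didiwuzmops, sedhaps → sesedhaps) repeat the first consonant+vowel as a prefix.
The other pattern: stems whose second-to-last letter is 'd' or 'l' insert -ak- after the first vowel.
So begawips → bebegawips.

bebegawips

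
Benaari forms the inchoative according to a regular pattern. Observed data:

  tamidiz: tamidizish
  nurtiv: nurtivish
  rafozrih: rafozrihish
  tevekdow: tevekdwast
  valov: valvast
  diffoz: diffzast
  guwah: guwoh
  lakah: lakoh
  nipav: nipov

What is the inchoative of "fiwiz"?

fiwizish

nurtiv and valov both end in -v yet inflect differently (nurtivish, valvast), so the final letter is not what conditions the rule; the last vowel is.
"fiwiz" has last vowel 'i'. The stems whose last vowel is 'i' (tamidiz → tamidizish, nurtiv → nurtivish, rafozrih → rafozrihish) add -ish.
So fiwiz → fiwizish.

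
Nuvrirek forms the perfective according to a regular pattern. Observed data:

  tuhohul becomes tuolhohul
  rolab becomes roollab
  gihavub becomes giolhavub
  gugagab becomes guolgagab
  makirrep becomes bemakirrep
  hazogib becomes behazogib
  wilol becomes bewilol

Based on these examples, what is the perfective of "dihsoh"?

"dihsoh" has last vowel 'o'. The one such stem in the data (wilol → bewilol) adds the prefix be-, so the same rule applies.
The other pattern: stems whose last vowel is 'a' or 'u' insert -ol- after the first vowel.
So dihsoh → bedihsoh.

bedihsoh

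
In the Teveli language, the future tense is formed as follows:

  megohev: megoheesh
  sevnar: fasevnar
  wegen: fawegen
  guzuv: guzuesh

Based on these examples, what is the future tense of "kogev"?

kogeesh

megohev and wegen both have last vowel 'e' yet inflect differently (megoheesh, fawegen), so the last vowel is not what conditions the rule; the final letter is.
"kogev" ends in -v. The stems ending in -v (megohev → megoheesh, guzuv → guzuesh) drop the final letter and add -esh.
The other pattern: stems ending in -n or -r add the prefix fa-.
So kogev → kogeesh.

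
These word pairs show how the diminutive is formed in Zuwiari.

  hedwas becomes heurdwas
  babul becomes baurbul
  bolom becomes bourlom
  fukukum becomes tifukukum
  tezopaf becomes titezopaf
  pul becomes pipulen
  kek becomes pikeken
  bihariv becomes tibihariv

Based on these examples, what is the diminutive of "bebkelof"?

tibebkelof

pul and babul both end in -l yet inflect differently (pipulen, baurbul), so the final letter is not what conditions the rule; the number of vowels is.
"bebkelof" has 3 vowels. The stems with 3 vowels (bihariv → tibihariv, tezopaf → titezopaf, fukukum → tifukukum) add the prefix ti-.
So bebkelof → tibebkelof.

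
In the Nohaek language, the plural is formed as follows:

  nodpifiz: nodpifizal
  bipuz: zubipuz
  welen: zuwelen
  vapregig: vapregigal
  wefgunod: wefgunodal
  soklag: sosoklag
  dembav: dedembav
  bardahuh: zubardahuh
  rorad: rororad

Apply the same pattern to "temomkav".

tetemomkav

"temomkav" has last vowel 'a'. The stems whose last vowel is 'a' (rorad → rororad, soklag → sosoklag, dembav → dedembav) repeat the first consonant+vowel as a prefix.
So temomkav → tetemomkav.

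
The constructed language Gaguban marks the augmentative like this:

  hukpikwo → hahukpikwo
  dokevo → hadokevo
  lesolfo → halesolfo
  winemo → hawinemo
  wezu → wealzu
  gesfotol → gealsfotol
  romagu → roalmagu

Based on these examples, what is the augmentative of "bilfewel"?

biallfewel

hukpikwo and gesfotol both have last vowel 'o' yet inflect differently (hahukpikwo, gealsfotol), so the last vowel is not what conditions the rule; the final letter is.
"bilfewel" ends in -l. The one such stem in the data (gesfotol → gealsfotol) inserts -al- after the first vowel (as do wezu, romagu), so the same rule applies.
So bilfewel → biallfewel.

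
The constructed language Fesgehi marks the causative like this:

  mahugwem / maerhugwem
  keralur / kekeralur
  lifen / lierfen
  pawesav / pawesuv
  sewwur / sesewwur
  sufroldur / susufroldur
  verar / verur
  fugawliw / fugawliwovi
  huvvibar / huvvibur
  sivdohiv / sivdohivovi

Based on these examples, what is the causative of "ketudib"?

"ketudib" has last vowel 'i'. The stems whose last vowel is 'i' (sivdohiv → sivdohivovi, fugawliw → fugawliwovi) add -ovi.
So ketudib → ketudibovi.

ketudibovi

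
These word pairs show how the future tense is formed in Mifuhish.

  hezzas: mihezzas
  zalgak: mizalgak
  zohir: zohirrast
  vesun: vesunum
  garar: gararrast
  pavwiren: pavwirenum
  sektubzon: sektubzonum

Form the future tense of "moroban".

morobanum

"moroban" ends in -n. The stems ending in -n (pavwiren → pavwirenum, sektubzon → sektubzonum, vesun → vesunum) add -um.
The other patterns: stems ending in -r double the final consonant and add -ast; stems ending in -k or -s add the prefix mi-.
So moroban → morobanum.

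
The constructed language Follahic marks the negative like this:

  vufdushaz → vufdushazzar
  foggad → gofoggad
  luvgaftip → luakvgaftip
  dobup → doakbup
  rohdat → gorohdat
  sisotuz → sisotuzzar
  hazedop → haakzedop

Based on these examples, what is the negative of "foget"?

gofoget

dobup and sisotuz both have last vowel 'u' yet inflect differently (doakbup, sisotuzzar), so the last vowel is not what conditions the rule; the final letter is.
"foget" ends in -t. The one such stem in the data (rohdat → gorohdat) adds the prefix go-, so the same rule applies.
So foget → gofoget.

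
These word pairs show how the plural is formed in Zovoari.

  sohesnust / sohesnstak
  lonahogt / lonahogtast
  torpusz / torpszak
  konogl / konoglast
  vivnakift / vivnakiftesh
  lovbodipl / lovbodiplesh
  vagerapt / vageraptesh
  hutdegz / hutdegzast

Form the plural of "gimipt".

gimiptesh

"gimipt" has second-to-last letter 'p'. The stems whose second-to-last letter is 'p' (vagerapt → vageraptesh, lovbodipl → lovbodiplesh) add -esh.
So gimipt → gimiptesh.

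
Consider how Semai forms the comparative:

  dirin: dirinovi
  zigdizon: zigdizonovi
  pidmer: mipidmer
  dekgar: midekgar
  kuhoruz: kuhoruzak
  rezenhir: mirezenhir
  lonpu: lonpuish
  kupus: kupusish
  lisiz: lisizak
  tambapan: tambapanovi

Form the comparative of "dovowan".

tambapan and dekgar both have last vowel 'a' yet inflect differently (tambapanovi, midekgar), so the last vowel is not what conditions the rule; the final letter is.
"dovowan" ends in -n. The stems ending in -n (dirin → dirinovi, tambapan → tambapanovi, zigdizon → zigdizonovi) add -ovi.
So dovowan → dovowanovi.

dovowanovi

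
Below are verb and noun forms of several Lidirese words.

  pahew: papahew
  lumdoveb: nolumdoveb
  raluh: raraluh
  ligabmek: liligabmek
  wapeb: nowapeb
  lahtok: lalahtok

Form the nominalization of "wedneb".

nowedneb

wapeb and ligabmek both have last vowel 'e' yet inflect differently (nowapeb, liligabmek), so the last vowel is not what conditions the rule; the final letter is.
"wedneb" ends in -b. The stems ending in -b (wapeb → nowapeb, lumdoveb → nolumdoveb) add the prefix no-.
So wedneb → nowedneb.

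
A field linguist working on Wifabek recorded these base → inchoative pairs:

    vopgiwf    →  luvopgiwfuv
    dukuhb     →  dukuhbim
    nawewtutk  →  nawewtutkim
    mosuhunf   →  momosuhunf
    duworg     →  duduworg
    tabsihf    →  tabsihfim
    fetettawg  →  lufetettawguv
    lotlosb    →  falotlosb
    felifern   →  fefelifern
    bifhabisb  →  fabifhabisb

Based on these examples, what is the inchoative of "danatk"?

dukuhb and lotlosb both end in -b yet inflect differently (dukuhbim, falotlosb), so the final letter is not what conditions the rule; the second-to-last letter is.
"danatk" has second-to-last letter 't'. The one such stem in the data (nawewtutk → nawewtutkim) adds -im, so the same rule applies.
So danatk → danatkim.

danatkim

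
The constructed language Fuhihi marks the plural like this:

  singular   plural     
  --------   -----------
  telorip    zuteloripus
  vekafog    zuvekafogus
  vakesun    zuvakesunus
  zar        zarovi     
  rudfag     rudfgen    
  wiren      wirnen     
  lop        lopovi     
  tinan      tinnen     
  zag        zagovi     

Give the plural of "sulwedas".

zusulwedasus

zag and rudfag both end in -g yet inflect differently (zagovi, rudfgen), so the final letter is not what conditions the rule; the number of vowels is.
"sulwedas" has 3 vowels. The stems with 3 vowels (vakesun → zuvakesunus, telorip → zuteloripus, vekafog → zuvekafogus) add zu- … -us around the stem.
So sulwedas → zusulwedasus.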